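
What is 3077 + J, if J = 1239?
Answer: 4316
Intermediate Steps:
3077 + J = 3077 + 1239 = 4316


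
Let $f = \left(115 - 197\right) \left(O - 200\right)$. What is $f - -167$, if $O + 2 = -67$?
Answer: $22225$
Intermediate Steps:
$O = -69$ ($O = -2 - 67 = -69$)
$f = 22058$ ($f = \left(115 - 197\right) \left(-69 - 200\right) = \left(-82\right) \left(-269\right) = 22058$)
$f - -167 = 22058 - -167 = 22058 + 167 = 22225$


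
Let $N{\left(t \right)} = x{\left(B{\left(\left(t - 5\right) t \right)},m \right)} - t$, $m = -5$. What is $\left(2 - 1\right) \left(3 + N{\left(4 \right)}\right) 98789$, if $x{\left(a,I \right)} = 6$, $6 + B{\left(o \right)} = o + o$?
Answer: $493945$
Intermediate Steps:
$B{\left(o \right)} = -6 + 2 o$ ($B{\left(o \right)} = -6 + \left(o + o\right) = -6 + 2 o$)
$N{\left(t \right)} = 6 - t$
$\left(2 - 1\right) \left(3 + N{\left(4 \right)}\right) 98789 = \left(2 - 1\right) \left(3 + \left(6 - 4\right)\right) 98789 = 1 \left(3 + \left(6 - 4\right)\right) 98789 = 1 \left(3 + 2\right) 98789 = 1 \cdot 5 \cdot 98789 = 5 \cdot 98789 = 493945$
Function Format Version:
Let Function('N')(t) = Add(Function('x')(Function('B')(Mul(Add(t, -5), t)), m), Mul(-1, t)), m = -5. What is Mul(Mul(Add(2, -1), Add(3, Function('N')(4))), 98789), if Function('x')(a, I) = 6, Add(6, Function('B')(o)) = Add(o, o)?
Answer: 493945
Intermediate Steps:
Function('B')(o) = Add(-6, Mul(2, o)) (Function('B')(o) = Add(-6, Add(o, o)) = Add(-6, Mul(2, o)))
Function('N')(t) = Add(6, Mul(-1, t))
Mul(Mul(Add(2, -1), Add(3, Function('N')(4))), 98789) = Mul(Mul(Add(2, -1), Add(3, Add(6, Mul(-1, 4)))), 98789) = Mul(Mul(1, Add(3, Add(6, -4))), 98789) = Mul(Mul(1, Add(3, 2)), 98789) = Mul(Mul(1, 5), 98789) = Mul(5, 98789) = 493945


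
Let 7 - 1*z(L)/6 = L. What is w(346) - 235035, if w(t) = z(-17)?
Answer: -234891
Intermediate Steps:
z(L) = 42 - 6*L
w(t) = 144 (w(t) = 42 - 6*(-17) = 42 + 102 = 144)
w(346) - 235035 = 144 - 235035 = -234891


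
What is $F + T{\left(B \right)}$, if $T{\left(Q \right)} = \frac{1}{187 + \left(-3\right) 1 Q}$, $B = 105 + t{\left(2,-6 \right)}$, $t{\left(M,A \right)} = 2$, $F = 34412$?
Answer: $\frac{4611207}{134} \approx 34412.0$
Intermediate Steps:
$B = 107$ ($B = 105 + 2 = 107$)
$T{\left(Q \right)} = \frac{1}{187 - 3 Q}$
$F + T{\left(B \right)} = 34412 - \frac{1}{-187 + 3 \cdot 107} = 34412 - \frac{1}{-187 + 321} = 34412 - \frac{1}{134} = \frac{4611207}{134}$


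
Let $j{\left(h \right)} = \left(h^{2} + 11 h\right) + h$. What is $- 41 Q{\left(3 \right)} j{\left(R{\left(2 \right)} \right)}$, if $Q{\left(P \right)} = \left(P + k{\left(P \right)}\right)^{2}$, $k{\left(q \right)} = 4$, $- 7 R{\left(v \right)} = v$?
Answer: $6724$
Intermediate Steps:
$R{\left(v \right)} = - \frac{v}{7}$
$j{\left(h \right)} = h^{2} + 12 h$
$Q{\left(P \right)} = \left(4 + P\right)^{2}$ ($Q{\left(P \right)} = \left(P + 4\right)^{2} = \left(4 + P\right)^{2}$)
$- 41 Q{\left(3 \right)} j{\left(R{\left(2 \right)} \right)} = - 41 \left(4 + 3\right)^{2} \left(- \frac{1}{7}\right) 2 \left(12 - \frac{2}{7}\right) = - 41 \cdot 7^{2} \left(- \frac{2 \left(12 - \frac{2}{7}\right)}{7}\right) = \left(-41\right) 49 \left(\left(- \frac{2}{7}\right) \frac{82}{7}\right) = \left(-2009\right) \left(- \frac{164}{49}\right) = 6724$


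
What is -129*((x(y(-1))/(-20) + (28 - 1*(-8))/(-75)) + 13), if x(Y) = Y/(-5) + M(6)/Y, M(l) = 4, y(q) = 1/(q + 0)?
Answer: -163959/100 ≈ -1639.6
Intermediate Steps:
y(q) = 1/q
x(Y) = 4/Y - Y/5 (x(Y) = Y/(-5) + 4/Y = Y*(-⅕) + 4/Y = -Y/5 + 4/Y = 4/Y - Y/5)
-129*((x(y(-1))/(-20) + (28 - 1*(-8))/(-75)) + 13) = -129*(((4/(1/(-1)) - ⅕/(-1))/(-20) + (28 - 1*(-8))/(-75)) + 13) = -129*(((4/(-1) - ⅕*(-1))*(-1/20) + (28 + 8)*(-1/75)) + 13) = -129*(((4*(-1) + ⅕)*(-1/20) + 36*(-1/75)) + 13) = -129*(((-4 + ⅕)*(-1/20) - 12/25) + 13) = -129*((-19/5*(-1/20) - 12/25) + 13) = -129*((19/100 - 12/25) + 13) = -129*(-29/100 + 13) = -129*1271/100 = -163959/100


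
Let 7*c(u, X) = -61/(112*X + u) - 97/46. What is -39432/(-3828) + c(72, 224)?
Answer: 12921086863/1292192440 ≈ 9.9994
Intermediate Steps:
c(u, X) = -97/322 - 61/(7*(u + 112*X)) (c(u, X) = (-61/(112*X + u) - 97/46)/7 = (-61/(u + 112*X) - 97*1/46)/7 = (-61/(u + 112*X) - 97/46)/7 = (-97/46 - 61/(u + 112*X))/7 = -97/322 - 61/(7*(u + 112*X)))
-39432/(-3828) + c(72, 224) = -39432/(-3828) + (-2806 - 10864*224 - 97*72)/(322*(72 + 112*224)) = -39432*(-1/3828) + (-2806 - 2433536 - 6984)/(322*(72 + 25088)) = 3286/319 + (1/322)*(-2443326)/25160 = 3286/319 + (1/322)*(1/25160)*(-2443326) = 3286/319 - 1221663/4050760 = 12921086863/1292192440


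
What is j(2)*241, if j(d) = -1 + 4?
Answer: 723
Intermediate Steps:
j(d) = 3
j(2)*241 = 3*241 = 723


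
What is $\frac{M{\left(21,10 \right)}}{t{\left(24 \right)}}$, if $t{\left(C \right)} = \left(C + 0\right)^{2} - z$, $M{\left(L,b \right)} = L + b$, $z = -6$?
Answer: $\frac{31}{582} \approx 0.053265$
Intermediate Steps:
$t{\left(C \right)} = 6 + C^{2}$ ($t{\left(C \right)} = \left(C + 0\right)^{2} - -6 = C^{2} + 6 = 6 + C^{2}$)
$\frac{M{\left(21,10 \right)}}{t{\left(24 \right)}} = \frac{21 + 10}{6 + 24^{2}} = \frac{31}{6 + 576} = \frac{31}{582}$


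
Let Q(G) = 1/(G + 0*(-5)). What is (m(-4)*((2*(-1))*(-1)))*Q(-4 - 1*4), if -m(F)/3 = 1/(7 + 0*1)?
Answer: 3/28 ≈ 0.10714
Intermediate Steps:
m(F) = -3/7 (m(F) = -3/(7 + 0*1) = -3/(7 + 0) = -3/7)
Q(G) = 1/G (Q(G) = 1/(G + 0) = 1/G)
(m(-4)*((2*(-1))*(-1)))*Q(-4 - 1*4) = (-3*2*(-1)*(-1)/7)/(-4 - 1*4) = (-(-6)*(-1)/7)/(-4 - 4) = -3/7*2/(-8) = -6/7*(-1/8) = 3/28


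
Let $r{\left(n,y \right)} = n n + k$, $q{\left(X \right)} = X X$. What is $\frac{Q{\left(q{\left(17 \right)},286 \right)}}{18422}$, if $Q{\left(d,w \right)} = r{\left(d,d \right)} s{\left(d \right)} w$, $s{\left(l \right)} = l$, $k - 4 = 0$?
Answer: $\frac{3451837675}{9211} \approx 3.7475 \cdot 10^{5}$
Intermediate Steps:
$k = 4$ ($k = 4 + 0 = 4$)
$q{\left(X \right)} = X^{2}$
$r{\left(n,y \right)} = 4 + n^{2}$ ($r{\left(n,y \right)} = n n + 4 = n^{2} + 4 = 4 + n^{2}$)
$Q{\left(d,w \right)} = d w \left(4 + d^{2}\right)$ ($Q{\left(d,w \right)} = \left(4 + d^{2}\right) d w = d \left(4 + d^{2}\right) w = d w \left(4 + d^{2}\right)$)
$\frac{Q{\left(q{\left(17 \right)},286 \right)}}{18422} = \frac{17^{2} \cdot 286 \left(4 + \left(17^{2}\right)^{2}\right)}{18422} = 289 \cdot 286 \left(4 + 289^{2}\right) \frac{1}{18422} = 289 \cdot 286 \left(4 + 83521\right) \frac{1}{18422} = 289 \cdot 286 \cdot 83525 \cdot \frac{1}{18422} = 6903675350 \cdot \frac{1}{18422} = \frac{3451837675}{9211}$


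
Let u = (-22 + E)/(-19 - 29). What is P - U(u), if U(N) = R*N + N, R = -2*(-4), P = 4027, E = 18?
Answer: 16105/4 ≈ 4026.3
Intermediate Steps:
u = 1/12 (u = (-22 + 18)/(-19 - 29) = -4/(-48) = -4*(-1/48) = 1/12 ≈ 0.083333)
R = 8
U(N) = 9*N (U(N) = 8*N + N = 9*N)
P - U(u) = 4027 - 9/12 = 4027 - 1*3/4 = 4027 - 3/4 = 16105/4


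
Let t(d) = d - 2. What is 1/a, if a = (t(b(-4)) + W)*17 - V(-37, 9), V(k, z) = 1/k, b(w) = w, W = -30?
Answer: -37/22643 ≈ -0.0016341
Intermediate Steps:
t(d) = -2 + d
a = -22643/37 (a = ((-2 - 4) - 30)*17 - 1/(-37) = (-6 - 30)*17 - 1*(-1/37) = -36*17 + 1/37 = -612 + 1/37 = -22643/37 ≈ -611.97)
1/a = 1/(-22643/37) = -37/22643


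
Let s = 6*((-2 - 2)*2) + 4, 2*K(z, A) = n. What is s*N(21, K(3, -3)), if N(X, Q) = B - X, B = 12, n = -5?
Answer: 396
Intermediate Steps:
K(z, A) = -5/2 (K(z, A) = (1/2)*(-5) = -5/2)
s = -44 (s = 6*(-4*2) + 4 = 6*(-8) + 4 = -48 + 4 = -44)
N(X, Q) = 12 - X
s*N(21, K(3, -3)) = -44*(12 - 1*21) = -44*(12 - 21) = -44*(-9) = 396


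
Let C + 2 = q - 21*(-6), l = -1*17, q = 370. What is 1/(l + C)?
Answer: 1/477 ≈ 0.0020964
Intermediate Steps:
l = -17
C = 494 (C = -2 + (370 - 21*(-6)) = -2 + (370 - 1*(-126)) = -2 + (370 + 126) = -2 + 496 = 494)
1/(l + C) = 1/(-17 + 494) = 1/477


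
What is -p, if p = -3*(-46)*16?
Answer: -2208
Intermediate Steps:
p = 2208 (p = 138*16 = 2208)
-p = -1*2208 = -2208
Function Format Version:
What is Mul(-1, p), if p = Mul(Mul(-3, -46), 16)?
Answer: -2208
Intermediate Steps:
p = 2208 (p = Mul(138, 16) = 2208)
Mul(-1, p) = Mul(-1, 2208) = -2208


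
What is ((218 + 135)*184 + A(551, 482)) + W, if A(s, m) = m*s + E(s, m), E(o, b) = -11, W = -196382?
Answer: 134141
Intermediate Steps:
A(s, m) = -11 + m*s (A(s, m) = m*s - 11 = -11 + m*s)
((218 + 135)*184 + A(551, 482)) + W = ((218 + 135)*184 + (-11 + 482*551)) - 196382 = (353*184 + (-11 + 265582)) - 196382 = (64952 + 265571) - 196382 = 330523 - 196382 = 134141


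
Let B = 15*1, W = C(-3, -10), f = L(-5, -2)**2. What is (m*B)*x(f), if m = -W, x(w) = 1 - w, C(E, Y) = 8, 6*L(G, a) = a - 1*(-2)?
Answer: -120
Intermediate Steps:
L(G, a) = 1/3 + a/6 (L(G, a) = (a - 1*(-2))/6 = (a + 2)/6 = (2 + a)/6 = 1/3 + a/6)
f = 0 (f = (1/3 + (1/6)*(-2))**2 = (1/3 - 1/3)**2 = 0**2 = 0)
W = 8
m = -8 (m = -1*8 = -8)
B = 15
(m*B)*x(f) = (-8*15)*(1 - 1*0) = -120*(1 + 0) = -120*1 = -120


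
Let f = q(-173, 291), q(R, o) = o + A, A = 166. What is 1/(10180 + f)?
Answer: 1/10637 ≈ 9.4011e-5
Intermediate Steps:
q(R, o) = 166 + o (q(R, o) = o + 166 = 166 + o)
f = 457 (f = 166 + 291 = 457)
1/(10180 + f) = 1/(10180 + 457) = 1/10637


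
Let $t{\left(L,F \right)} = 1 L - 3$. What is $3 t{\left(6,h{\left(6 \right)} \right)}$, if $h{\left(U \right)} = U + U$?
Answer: $9$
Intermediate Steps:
$h{\left(U \right)} = 2 U$
$t{\left(L,F \right)} = -3 + L$ ($t{\left(L,F \right)} = L - 3 = -3 + L$)
$3 t{\left(6,h{\left(6 \right)} \right)} = 3 \left(-3 + 6\right) = 3 \cdot 3 = 9$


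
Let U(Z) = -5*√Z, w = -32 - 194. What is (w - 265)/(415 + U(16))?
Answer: -491/395 ≈ -1.2430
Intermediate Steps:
w = -226
(w - 265)/(415 + U(16)) = (-226 - 265)/(415 - 5*√16) = -491/(415 - 5*4) = -491/(415 - 20) = -491/395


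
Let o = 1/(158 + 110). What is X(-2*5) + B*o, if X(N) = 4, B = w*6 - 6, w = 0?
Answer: 533/134 ≈ 3.9776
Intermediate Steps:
B = -6 (B = 0*6 - 6 = 0 - 6 = -6)
o = 1/268 ≈ 0.0037313
X(-2*5) + B*o = 4 - 6*1/268 = 4 - 3/134 = 533/134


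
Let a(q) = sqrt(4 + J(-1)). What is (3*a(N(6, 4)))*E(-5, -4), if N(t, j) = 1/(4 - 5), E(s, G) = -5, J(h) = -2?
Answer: -15*sqrt(2) ≈ -21.213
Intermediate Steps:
N(t, j) = -1 (N(t, j) = 1/(-1) = -1)
a(q) = sqrt(2) (a(q) = sqrt(4 - 2) = sqrt(2))
(3*a(N(6, 4)))*E(-5, -4) = (3*sqrt(2))*(-5) = -15*sqrt(2)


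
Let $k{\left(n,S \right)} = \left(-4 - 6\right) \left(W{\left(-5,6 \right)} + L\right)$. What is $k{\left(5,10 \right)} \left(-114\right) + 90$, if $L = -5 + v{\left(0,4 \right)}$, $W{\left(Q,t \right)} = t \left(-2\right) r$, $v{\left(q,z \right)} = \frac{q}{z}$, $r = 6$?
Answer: $-87690$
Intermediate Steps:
$W{\left(Q,t \right)} = - 12 t$ ($W{\left(Q,t \right)} = t \left(-2\right) 6 = - 2 t 6 = - 12 t$)
$L = -5$ ($L = -5 + \frac{0}{4} = -5 + 0 \cdot \frac{1}{4} = -5 + 0 = -5$)
$k{\left(n,S \right)} = 770$ ($k{\left(n,S \right)} = \left(-4 - 6\right) \left(\left(-12\right) 6 - 5\right) = - 10 \left(-72 - 5\right) = \left(-10\right) \left(-77\right) = 770$)
$k{\left(5,10 \right)} \left(-114\right) + 90 = 770 \left(-114\right) + 90 = -87780 + 90 = -87690$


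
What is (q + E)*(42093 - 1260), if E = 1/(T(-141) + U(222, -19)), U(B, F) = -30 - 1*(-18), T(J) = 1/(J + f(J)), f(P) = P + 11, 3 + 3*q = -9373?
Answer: -415148307951/3253 ≈ -1.2762e+8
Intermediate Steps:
q = -9376/3 (q = -1 + (⅓)*(-9373) = -1 - 9373/3 = -9376/3 ≈ -3125.3)
f(P) = 11 + P
T(J) = 1/(11 + 2*J) (T(J) = 1/(J + (11 + J)) = 1/(11 + 2*J))
U(B, F) = -12 (U(B, F) = -30 + 18 = -12)
E = -271/3253 (E = 1/(1/(11 + 2*(-141)) - 12) = 1/(1/(11 - 282) - 12) = 1/(1/(-271) - 12) = 1/(-1/271 - 12) = 1/(-3253/271) = -271/3253 ≈ -0.083308)
(q + E)*(42093 - 1260) = (-9376/3 - 271/3253)*(42093 - 1260) = -30500941/9759*40833 = -415148307951/3253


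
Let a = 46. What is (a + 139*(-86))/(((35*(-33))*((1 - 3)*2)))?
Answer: -2977/1155 ≈ -2.5775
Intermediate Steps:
(a + 139*(-86))/(((35*(-33))*((1 - 3)*2))) = (46 + 139*(-86))/(((35*(-33))*((1 - 3)*2))) = (46 - 11954)/((-(-2310)*2)) = -11908/((-1155*(-4))) = -11908/4620 = -11908*1/4620 = -2977/1155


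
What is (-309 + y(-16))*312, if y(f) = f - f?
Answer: -96408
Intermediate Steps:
y(f) = 0
(-309 + y(-16))*312 = (-309 + 0)*312 = -309*312 = -96408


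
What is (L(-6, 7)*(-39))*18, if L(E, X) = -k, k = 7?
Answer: 4914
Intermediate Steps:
L(E, X) = -7 (L(E, X) = -1*7 = -7)
(L(-6, 7)*(-39))*18 = -7*(-39)*18 = 273*18 = 4914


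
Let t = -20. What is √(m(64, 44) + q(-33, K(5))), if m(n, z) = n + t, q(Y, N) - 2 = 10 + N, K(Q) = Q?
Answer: √61 ≈ 7.8102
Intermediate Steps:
q(Y, N) = 12 + N (q(Y, N) = 2 + (10 + N) = 12 + N)
m(n, z) = -20 + n (m(n, z) = n - 20 = -20 + n)
√(m(64, 44) + q(-33, K(5))) = √((-20 + 64) + (12 + 5)) = √(44 + 17) = √61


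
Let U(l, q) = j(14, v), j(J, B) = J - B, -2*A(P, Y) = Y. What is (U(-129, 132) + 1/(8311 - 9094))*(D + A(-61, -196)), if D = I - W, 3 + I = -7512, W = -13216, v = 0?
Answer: 21187613/261 ≈ 81179.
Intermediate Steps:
A(P, Y) = -Y/2
I = -7515 (I = -3 - 7512 = -7515)
U(l, q) = 14 (U(l, q) = 14 - 1*0 = 14 + 0 = 14)
D = 5701 (D = -7515 - 1*(-13216) = -7515 + 13216 = 5701)
(U(-129, 132) + 1/(8311 - 9094))*(D + A(-61, -196)) = (14 + 1/(8311 - 9094))*(5701 - ½*(-196)) = (14 + 1/(-783))*(5701 + 98) = (14 - 1/783)*5799 = (10961/783)*5799 = 21187613/261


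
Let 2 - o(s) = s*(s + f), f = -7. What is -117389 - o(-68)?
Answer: -112291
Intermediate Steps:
o(s) = 2 - s*(-7 + s) (o(s) = 2 - s*(s - 7) = 2 - s*(-7 + s))
-117389 - o(-68) = -117389 - (2 - 1*(-68)² + 7*(-68)) = -117389 - (2 - 1*4624 - 476) = -117389 - (2 - 4624 - 476) = -117389 - 1*(-5098) = -117389 + 5098 = -112291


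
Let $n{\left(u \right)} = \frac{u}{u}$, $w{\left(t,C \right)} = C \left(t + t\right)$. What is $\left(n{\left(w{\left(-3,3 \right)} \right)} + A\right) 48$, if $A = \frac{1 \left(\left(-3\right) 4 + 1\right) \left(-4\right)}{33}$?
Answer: $112$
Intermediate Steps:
$w{\left(t,C \right)} = 2 C t$ ($w{\left(t,C \right)} = C 2 t = 2 C t$)
$n{\left(u \right)} = 1$
$A = \frac{4}{3}$ ($A = 1 \left(-12 + 1\right) \left(-4\right) \frac{1}{33} = 1 \left(-11\right) \left(-4\right) \frac{1}{33} = \left(-11\right) \left(-4\right) \frac{1}{33} = 44 \cdot \frac{1}{33} = \frac{4}{3} \approx 1.3333$)
$\left(n{\left(w{\left(-3,3 \right)} \right)} + A\right) 48 = \left(1 + \frac{4}{3}\right) 48 = \frac{7}{3} \cdot 48 = 112$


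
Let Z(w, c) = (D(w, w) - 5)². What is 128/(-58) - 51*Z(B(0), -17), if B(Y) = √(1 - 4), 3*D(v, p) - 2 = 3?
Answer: -49492/87 ≈ -568.87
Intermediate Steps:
D(v, p) = 5/3 (D(v, p) = ⅔ + (⅓)*3 = ⅔ + 1 = 5/3)
B(Y) = I*√3 (B(Y) = √(-3) = I*√3)
Z(w, c) = 100/9 (Z(w, c) = (5/3 - 5)² = (-10/3)² = 100/9)
128/(-58) - 51*Z(B(0), -17) = 128/(-58) - 51*100/9 = 128*(-1/58) - 1700/3 = -64/29 - 1700/3 = -49492/87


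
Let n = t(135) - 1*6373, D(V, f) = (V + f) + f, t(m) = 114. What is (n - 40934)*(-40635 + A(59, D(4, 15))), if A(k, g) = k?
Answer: 1914903168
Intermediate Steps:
D(V, f) = V + 2*f
n = -6259 (n = 114 - 1*6373 = 114 - 6373 = -6259)
(n - 40934)*(-40635 + A(59, D(4, 15))) = (-6259 - 40934)*(-40635 + 59) = -47193*(-40576) = 1914903168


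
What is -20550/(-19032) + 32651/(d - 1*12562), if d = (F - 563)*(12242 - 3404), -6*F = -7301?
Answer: 19852177197/18289805924 ≈ 1.0854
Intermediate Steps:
F = 7301/6 (F = -⅙*(-7301) = 7301/6 ≈ 1216.8)
d = 5778579 (d = (7301/6 - 563)*(12242 - 3404) = (3923/6)*8838 = 5778579)
-20550/(-19032) + 32651/(d - 1*12562) = -20550/(-19032) + 32651/(5778579 - 1*12562) = -20550*(-1/19032) + 32651/(5778579 - 12562) = 3425/3172 + 32651/5766017 = 19852177197/18289805924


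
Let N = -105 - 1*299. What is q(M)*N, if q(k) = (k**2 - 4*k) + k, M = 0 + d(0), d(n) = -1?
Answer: -1616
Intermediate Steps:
N = -404 (N = -105 - 299 = -404)
M = -1 (M = 0 - 1 = -1)
q(k) = k**2 - 3*k
q(M)*N = -(-3 - 1)*(-404) = -1*(-4)*(-404) = 4*(-404) = -1616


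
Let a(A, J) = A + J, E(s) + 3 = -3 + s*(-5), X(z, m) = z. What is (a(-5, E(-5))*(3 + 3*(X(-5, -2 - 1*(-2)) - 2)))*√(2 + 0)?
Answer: -252*√2 ≈ -356.38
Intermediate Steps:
E(s) = -6 - 5*s (E(s) = -3 + (-3 + s*(-5)) = -3 + (-3 - 5*s) = -6 - 5*s)
(a(-5, E(-5))*(3 + 3*(X(-5, -2 - 1*(-2)) - 2)))*√(2 + 0) = ((-5 + (-6 - 5*(-5)))*(3 + 3*(-5 - 2)))*√(2 + 0) = ((-5 + (-6 + 25))*(3 + 3*(-7)))*√2 = ((-5 + 19)*(3 - 21))*√2 = (14*(-18))*√2 = -252*√2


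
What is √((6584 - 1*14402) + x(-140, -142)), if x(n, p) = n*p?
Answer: √12062 ≈ 109.83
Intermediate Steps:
√((6584 - 1*14402) + x(-140, -142)) = √((6584 - 1*14402) - 140*(-142)) = √((6584 - 14402) + 19880) = √(-7818 + 19880) = √12062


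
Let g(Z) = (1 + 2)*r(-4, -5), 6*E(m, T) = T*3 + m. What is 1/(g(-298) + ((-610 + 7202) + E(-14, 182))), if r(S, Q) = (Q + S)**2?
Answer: 3/20771 ≈ 0.00014443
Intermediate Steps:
E(m, T) = T/2 + m/6 (E(m, T) = (T*3 + m)/6 = (3*T + m)/6 = (m + 3*T)/6 = T/2 + m/6)
g(Z) = 243 (g(Z) = (1 + 2)*(-5 - 4)**2 = 3*(-9)**2 = 3*81 = 243)
1/(g(-298) + ((-610 + 7202) + E(-14, 182))) = 1/(243 + ((-610 + 7202) + ((1/2)*182 + (1/6)*(-14)))) = 1/(243 + (6592 + (91 - 7/3))) = 1/(243 + (6592 + 266/3)) = 1/(243 + 20042/3) = 1/(20771/3) = 3/20771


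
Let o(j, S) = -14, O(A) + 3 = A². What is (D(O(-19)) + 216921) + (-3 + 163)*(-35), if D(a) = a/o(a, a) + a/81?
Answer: 119807014/567 ≈ 2.1130e+5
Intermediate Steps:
O(A) = -3 + A²
D(a) = -67*a/1134 (D(a) = a/(-14) + a/81 = a*(-1/14) + a*(1/81) = -a/14 + a/81 = -67*a/1134)
(D(O(-19)) + 216921) + (-3 + 163)*(-35) = (-67*(-3 + (-19)²)/1134 + 216921) + (-3 + 163)*(-35) = (-67*(-3 + 361)/1134 + 216921) + 160*(-35) = (-67/1134*358 + 216921) - 5600 = (-11993/567 + 216921) - 5600 = 122982214/567 - 5600 = 119807014/567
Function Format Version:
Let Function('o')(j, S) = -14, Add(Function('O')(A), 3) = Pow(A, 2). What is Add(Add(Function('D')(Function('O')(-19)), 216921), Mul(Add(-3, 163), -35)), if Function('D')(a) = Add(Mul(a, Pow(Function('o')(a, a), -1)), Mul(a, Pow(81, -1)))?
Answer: Rational(119807014, 567) ≈ 2.1130e+5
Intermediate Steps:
Function('O')(A) = Add(-3, Pow(A, 2))
Function('D')(a) = Mul(Rational(-67, 1134), a) (Function('D')(a) = Add(Mul(a, Pow(-14, -1)), Mul(a, Pow(81, -1))) = Add(Mul(a, Rational(-1, 14)), Mul(a, Rational(1, 81))) = Add(Mul(Rational(-1, 14), a), Mul(Rational(1, 81), a)) = Mul(Rational(-67, 1134), a))
Add(Add(Function('D')(Function('O')(-19)), 216921), Mul(Add(-3, 163), -35)) = Add(Add(Mul(Rational(-67, 1134), Add(-3, Pow(-19, 2))), 216921), Mul(Add(-3, 163), -35)) = Add(Add(Mul(Rational(-67, 1134), Add(-3, 361)), 216921), Mul(160, -35)) = Add(Add(Mul(Rational(-67, 1134), 358), 216921), -5600) = Add(Add(Rational(-11993, 567), 216921), -5600) = Add(Rational(122982214, 567), -5600) = Rational(119807014, 567)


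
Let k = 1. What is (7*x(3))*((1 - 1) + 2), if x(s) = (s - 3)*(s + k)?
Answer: 0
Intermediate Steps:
x(s) = (1 + s)*(-3 + s) (x(s) = (s - 3)*(s + 1) = (-3 + s)*(1 + s) = (1 + s)*(-3 + s))
(7*x(3))*((1 - 1) + 2) = (7*(-3 + 3² - 2*3))*((1 - 1) + 2) = (7*(-3 + 9 - 6))*(0 + 2) = (7*0)*2 = 0*2 = 0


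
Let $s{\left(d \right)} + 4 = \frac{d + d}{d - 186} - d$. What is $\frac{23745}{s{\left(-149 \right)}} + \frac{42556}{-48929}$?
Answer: $\frac{129043186929}{797102339} \approx 161.89$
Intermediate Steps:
$s{\left(d \right)} = -4 - d + \frac{2 d}{-186 + d}$ ($s{\left(d \right)} = -4 - \left(d - \frac{d + d}{d - 186}\right) = -4 - \left(d - \frac{2 d}{-186 + d}\right) = -4 - d + \frac{2 d}{-186 + d}$)
$\frac{23745}{s{\left(-149 \right)}} + \frac{42556}{-48929} = \frac{23745}{\frac{1}{-186 - 149} \left(744 - \left(-149\right)^{2} + 184 \left(-149\right)\right)} + \frac{42556}{-48929} = \frac{23745}{\frac{1}{-335} \left(744 - 22201 - 27416\right)} + 42556 \left(- \frac{1}{48929}\right) = \frac{23745}{\left(- \frac{1}{335}\right) \left(744 - 22201 - 27416\right)} - \frac{42556}{48929} = \frac{23745}{\left(- \frac{1}{335}\right) \left(-48873\right)} - \frac{42556}{48929} = \frac{23745}{\frac{48873}{335}} - \frac{42556}{48929} = 23745 \cdot \frac{335}{48873} - \frac{42556}{48929} = \frac{2651525}{16291} - \frac{42556}{48929} = \frac{129043186929}{797102339}$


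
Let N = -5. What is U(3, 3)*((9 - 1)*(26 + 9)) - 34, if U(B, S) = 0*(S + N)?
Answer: -34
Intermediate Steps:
U(B, S) = 0 (U(B, S) = 0*(S - 5) = 0*(-5 + S) = 0)
U(3, 3)*((9 - 1)*(26 + 9)) - 34 = 0*((9 - 1)*(26 + 9)) - 34 = 0*(8*35) - 34 = 0*280 - 34 = 0 - 34 = -34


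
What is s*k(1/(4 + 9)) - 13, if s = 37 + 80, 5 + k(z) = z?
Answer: -589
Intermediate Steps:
k(z) = -5 + z
s = 117
s*k(1/(4 + 9)) - 13 = 117*(-5 + 1/(4 + 9)) - 13 = 117*(-5 + 1/13) - 13 = 117*(-64/13) - 13 = -576 - 13 = -589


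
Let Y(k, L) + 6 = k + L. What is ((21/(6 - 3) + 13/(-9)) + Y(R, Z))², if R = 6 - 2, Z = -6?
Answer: 484/81 ≈ 5.9753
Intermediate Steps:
R = 4
Y(k, L) = -6 + L + k (Y(k, L) = -6 + (k + L) = -6 + (L + k) = -6 + L + k)
((21/(6 - 3) + 13/(-9)) + Y(R, Z))² = ((21/(6 - 3) + 13/(-9)) + (-6 - 6 + 4))² = ((21/3 + 13*(-⅑)) - 8)² = ((21*(⅓) - 13/9) - 8)² = ((7 - 13/9) - 8)² = (50/9 - 8)² = (-22/9)² = 484/81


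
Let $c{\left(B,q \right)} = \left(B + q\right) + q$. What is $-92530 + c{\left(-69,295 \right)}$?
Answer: $-92009$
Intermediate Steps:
$c{\left(B,q \right)} = B + 2 q$
$-92530 + c{\left(-69,295 \right)} = -92530 + \left(-69 + 2 \cdot 295\right) = -92530 + \left(-69 + 590\right) = -92530 + 521 = -92009$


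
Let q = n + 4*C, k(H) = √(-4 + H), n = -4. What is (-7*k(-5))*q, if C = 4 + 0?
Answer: -252*I ≈ -252.0*I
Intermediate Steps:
C = 4
q = 12 (q = -4 + 4*4 = -4 + 16 = 12)
(-7*k(-5))*q = -7*√(-4 - 5)*12 = -21*I*12 = -252*I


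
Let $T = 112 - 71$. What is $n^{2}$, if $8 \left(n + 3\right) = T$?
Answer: $\frac{289}{64} \approx 4.5156$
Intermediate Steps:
$T = 41$
$n = \frac{17}{8}$ ($n = -3 + \frac{1}{8} \cdot 41 = -3 + \frac{41}{8} = \frac{17}{8} \approx 2.125$)
$n^{2} = \left(\frac{17}{8}\right)^{2} = \frac{289}{64}$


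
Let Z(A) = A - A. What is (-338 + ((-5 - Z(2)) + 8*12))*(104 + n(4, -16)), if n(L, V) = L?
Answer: -26676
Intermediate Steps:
Z(A) = 0
(-338 + ((-5 - Z(2)) + 8*12))*(104 + n(4, -16)) = (-338 + ((-5 - 1*0) + 8*12))*(104 + 4) = (-338 + ((-5 + 0) + 96))*108 = (-338 + (-5 + 96))*108 = (-338 + 91)*108 = -247*108 = -26676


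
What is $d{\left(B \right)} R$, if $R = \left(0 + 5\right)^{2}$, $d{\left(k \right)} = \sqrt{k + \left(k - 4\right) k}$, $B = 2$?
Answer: $25 i \sqrt{2} \approx 35.355 i$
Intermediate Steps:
$d{\left(k \right)} = \sqrt{k + k \left(-4 + k\right)}$ ($d{\left(k \right)} = \sqrt{k + \left(-4 + k\right) k} = \sqrt{k + k \left(-4 + k\right)}$)
$R = 25$ ($R = 5^{2} = 25$)
$d{\left(B \right)} R = \sqrt{2 \left(-3 + 2\right)} 25 = \sqrt{2 \left(-1\right)} 25 = \sqrt{-2} \cdot 25 = i \sqrt{2} \cdot 25 = 25 i \sqrt{2}$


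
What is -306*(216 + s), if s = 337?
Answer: -169218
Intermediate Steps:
-306*(216 + s) = -306*(216 + 337) = -306*553 = -169218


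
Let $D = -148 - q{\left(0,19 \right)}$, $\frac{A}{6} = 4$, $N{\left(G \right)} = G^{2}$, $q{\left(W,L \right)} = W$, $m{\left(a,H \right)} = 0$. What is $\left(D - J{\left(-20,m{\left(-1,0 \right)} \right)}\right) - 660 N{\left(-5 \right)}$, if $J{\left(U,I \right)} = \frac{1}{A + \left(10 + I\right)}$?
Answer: $- \frac{566033}{34} \approx -16648.0$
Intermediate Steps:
$A = 24$ ($A = 6 \cdot 4 = 24$)
$J{\left(U,I \right)} = \frac{1}{34 + I}$ ($J{\left(U,I \right)} = \frac{1}{24 + \left(10 + I\right)} = \frac{1}{34 + I}$)
$D = -148$ ($D = -148 - 0 = -148 + 0 = -148$)
$\left(D - J{\left(-20,m{\left(-1,0 \right)} \right)}\right) - 660 N{\left(-5 \right)} = \left(-148 - \frac{1}{34 + 0}\right) - 660 \left(-5\right)^{2} = \left(-148 - \frac{1}{34}\right) - 16500 = - \frac{5033}{34} - 16500 = - \frac{566033}{34}$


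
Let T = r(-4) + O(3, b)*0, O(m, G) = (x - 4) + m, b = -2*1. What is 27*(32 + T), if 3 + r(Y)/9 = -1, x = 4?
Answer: -108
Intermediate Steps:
b = -2
O(m, G) = m (O(m, G) = (4 - 4) + m = 0 + m = m)
r(Y) = -36 (r(Y) = -27 + 9*(-1) = -27 - 9 = -36)
T = -36 (T = -36 + 3*0 = -36 + 0 = -36)
27*(32 + T) = 27*(32 - 36) = 27*(-4) = -108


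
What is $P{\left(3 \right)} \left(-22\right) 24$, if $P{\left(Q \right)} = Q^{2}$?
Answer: $-4752$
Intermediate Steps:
$P{\left(3 \right)} \left(-22\right) 24 = 3^{2} \left(-22\right) 24 = 9 \left(-22\right) 24 = \left(-198\right) 24 = -4752$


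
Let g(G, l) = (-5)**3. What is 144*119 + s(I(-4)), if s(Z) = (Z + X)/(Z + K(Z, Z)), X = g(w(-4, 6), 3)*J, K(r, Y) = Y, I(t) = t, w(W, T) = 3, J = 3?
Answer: 137467/8 ≈ 17183.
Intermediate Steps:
g(G, l) = -125
X = -375 (X = -125*3 = -375)
s(Z) = (-375 + Z)/(2*Z) (s(Z) = (Z - 375)/(Z + Z) = (-375 + Z)/((2*Z)) = (-375 + Z)*(1/(2*Z)) = (-375 + Z)/(2*Z))
144*119 + s(I(-4)) = 144*119 + (1/2)*(-375 - 4)/(-4) = 17136 + (1/2)*(-1/4)*(-379) = 17136 + 379/8 = 137467/8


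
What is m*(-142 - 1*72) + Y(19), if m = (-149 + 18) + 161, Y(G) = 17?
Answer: -6403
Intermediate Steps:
m = 30 (m = -131 + 161 = 30)
m*(-142 - 1*72) + Y(19) = 30*(-142 - 1*72) + 17 = 30*(-142 - 72) + 17 = 30*(-214) + 17 = -6420 + 17 = -6403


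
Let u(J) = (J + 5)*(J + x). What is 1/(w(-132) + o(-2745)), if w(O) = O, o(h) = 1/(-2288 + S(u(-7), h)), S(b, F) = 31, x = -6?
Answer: -2257/297925 ≈ -0.0075757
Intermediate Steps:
u(J) = (-6 + J)*(5 + J) (u(J) = (J + 5)*(J - 6) = (5 + J)*(-6 + J) = (-6 + J)*(5 + J))
o(h) = -1/2257 (o(h) = 1/(-2288 + 31) = 1/(-2257) = -1/2257)
1/(w(-132) + o(-2745)) = 1/(-132 - 1/2257) = 1/(-297925/2257) = -2257/297925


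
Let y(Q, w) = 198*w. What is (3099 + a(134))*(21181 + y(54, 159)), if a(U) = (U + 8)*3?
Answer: 185637075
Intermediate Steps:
a(U) = 24 + 3*U (a(U) = (8 + U)*3 = 24 + 3*U)
(3099 + a(134))*(21181 + y(54, 159)) = (3099 + (24 + 3*134))*(21181 + 198*159) = (3099 + (24 + 402))*(21181 + 31482) = (3099 + 426)*52663 = 3525*52663 = 185637075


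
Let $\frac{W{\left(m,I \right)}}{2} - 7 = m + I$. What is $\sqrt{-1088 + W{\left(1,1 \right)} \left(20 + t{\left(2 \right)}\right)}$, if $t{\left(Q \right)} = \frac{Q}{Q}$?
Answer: $i \sqrt{710} \approx 26.646 i$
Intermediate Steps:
$t{\left(Q \right)} = 1$
$W{\left(m,I \right)} = 14 + 2 I + 2 m$ ($W{\left(m,I \right)} = 14 + 2 \left(m + I\right) = 14 + 2 \left(I + m\right) = 14 + \left(2 I + 2 m\right) = 14 + 2 I + 2 m$)
$\sqrt{-1088 + W{\left(1,1 \right)} \left(20 + t{\left(2 \right)}\right)} = \sqrt{-1088 + \left(14 + 2 \cdot 1 + 2 \cdot 1\right) \left(20 + 1\right)} = \sqrt{-1088 + \left(14 + 2 + 2\right) 21} = \sqrt{-1088 + 18 \cdot 21} = \sqrt{-1088 + 378} = \sqrt{-710} = i \sqrt{710}$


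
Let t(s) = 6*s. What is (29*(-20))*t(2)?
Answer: -6960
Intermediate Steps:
(29*(-20))*t(2) = (29*(-20))*(6*2) = -580*12 = -6960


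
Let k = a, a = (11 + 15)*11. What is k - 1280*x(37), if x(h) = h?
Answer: -47074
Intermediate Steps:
a = 286 (a = 26*11 = 286)
k = 286
k - 1280*x(37) = 286 - 1280*37 = 286 - 47360 = -47074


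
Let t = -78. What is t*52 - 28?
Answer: -4084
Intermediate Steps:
t*52 - 28 = -78*52 - 28 = -4056 - 28 = -4084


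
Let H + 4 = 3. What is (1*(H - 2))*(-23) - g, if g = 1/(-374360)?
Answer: 25830841/374360 ≈ 69.000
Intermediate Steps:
H = -1 (H = -4 + 3 = -1)
g = -1/374360 ≈ -2.6712e-6
(1*(H - 2))*(-23) - g = (1*(-1 - 2))*(-23) - 1*(-1/374360) = (1*(-3))*(-23) + 1/374360 = -3*(-23) + 1/374360 = 69 + 1/374360 = 25830841/374360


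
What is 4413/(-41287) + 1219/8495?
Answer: 12840418/350733065 ≈ 0.036610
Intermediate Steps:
4413/(-41287) + 1219/8495 = 4413*(-1/41287) + 1219*(1/8495) = -4413/41287 + 1219/8495 = 12840418/350733065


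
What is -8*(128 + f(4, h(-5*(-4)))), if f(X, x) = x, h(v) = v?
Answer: -1184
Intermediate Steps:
-8*(128 + f(4, h(-5*(-4)))) = -8*(128 - 5*(-4)) = -8*(128 + 20) = -8*148 = -1184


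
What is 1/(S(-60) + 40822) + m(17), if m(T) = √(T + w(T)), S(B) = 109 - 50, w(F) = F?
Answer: 1/40881 + √34 ≈ 5.8310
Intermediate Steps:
S(B) = 59
m(T) = √2*√T (m(T) = √(T + T) = √(2*T) = √2*√T)
1/(S(-60) + 40822) + m(17) = 1/(59 + 40822) + √2*√17 = 1/40881 + √34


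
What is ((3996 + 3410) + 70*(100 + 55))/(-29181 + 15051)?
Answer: -9128/7065 ≈ -1.2920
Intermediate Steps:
((3996 + 3410) + 70*(100 + 55))/(-29181 + 15051) = (7406 + 70*155)/(-14130) = (7406 + 10850)*(-1/14130) = 18256*(-1/14130) = -9128/7065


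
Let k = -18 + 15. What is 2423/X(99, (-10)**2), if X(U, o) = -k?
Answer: 2423/3 ≈ 807.67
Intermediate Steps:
k = -3
X(U, o) = 3 (X(U, o) = -1*(-3) = 3)
2423/X(99, (-10)**2) = 2423/3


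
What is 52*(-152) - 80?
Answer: -7984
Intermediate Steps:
52*(-152) - 80 = -7904 - 80 = -7984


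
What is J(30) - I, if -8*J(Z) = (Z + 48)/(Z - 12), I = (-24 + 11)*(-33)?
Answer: -10309/24 ≈ -429.54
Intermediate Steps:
I = 429 (I = -13*(-33) = 429)
J(Z) = -(48 + Z)/(8*(-12 + Z)) (J(Z) = -(Z + 48)/(8*(Z - 12)) = -(48 + Z)/(8*(-12 + Z)))
J(30) - I = (-48 - 1*30)/(8*(-12 + 30)) - 1*429 = (1/8)*(-48 - 30)/18 - 429 = (1/8)*(1/18)*(-78) - 429 = -13/24 - 429 = -10309/24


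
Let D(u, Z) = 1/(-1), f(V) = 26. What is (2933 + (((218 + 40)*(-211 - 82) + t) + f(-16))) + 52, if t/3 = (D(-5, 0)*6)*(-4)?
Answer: -72511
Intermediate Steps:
D(u, Z) = -1
t = 72 (t = 3*(-1*6*(-4)) = 3*(-6*(-4)) = 3*24 = 72)
(2933 + (((218 + 40)*(-211 - 82) + t) + f(-16))) + 52 = (2933 + (((218 + 40)*(-211 - 82) + 72) + 26)) + 52 = (2933 + ((258*(-293) + 72) + 26)) + 52 = (2933 + ((-75594 + 72) + 26)) + 52 = (2933 + (-75522 + 26)) + 52 = (2933 - 75496) + 52 = -72563 + 52 = -72511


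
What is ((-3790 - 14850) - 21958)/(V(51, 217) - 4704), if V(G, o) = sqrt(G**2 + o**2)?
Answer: 95486496/11038963 + 20299*sqrt(49690)/11038963 ≈ 9.0599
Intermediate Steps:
((-3790 - 14850) - 21958)/(V(51, 217) - 4704) = ((-3790 - 14850) - 21958)/(sqrt(51**2 + 217**2) - 4704) = (-18640 - 21958)/(sqrt(2601 + 47089) - 4704) = -40598/(sqrt(49690) - 4704) = -40598/(-4704 + sqrt(49690))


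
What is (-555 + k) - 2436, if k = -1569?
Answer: -4560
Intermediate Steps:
(-555 + k) - 2436 = (-555 - 1569) - 2436 = -2124 - 2436 = -4560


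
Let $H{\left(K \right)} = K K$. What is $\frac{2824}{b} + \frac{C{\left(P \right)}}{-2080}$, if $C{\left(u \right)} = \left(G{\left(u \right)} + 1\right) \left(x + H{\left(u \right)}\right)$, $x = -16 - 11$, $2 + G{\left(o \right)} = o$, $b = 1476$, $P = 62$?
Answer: $- \frac{84448373}{767520} \approx -110.03$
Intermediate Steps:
$G{\left(o \right)} = -2 + o$
$H{\left(K \right)} = K^{2}$
$x = -27$ ($x = -16 - 11 = -27$)
$C{\left(u \right)} = \left(-1 + u\right) \left(-27 + u^{2}\right)$ ($C{\left(u \right)} = \left(\left(-2 + u\right) + 1\right) \left(-27 + u^{2}\right) = \left(-1 + u\right) \left(-27 + u^{2}\right)$)
$\frac{2824}{b} + \frac{C{\left(P \right)}}{-2080} = \frac{2824}{1476} + \frac{27 + 62^{3} - 62^{2} - 1674}{-2080} = 2824 \cdot \frac{1}{1476} + \left(27 + 238328 - 3844 - 1674\right) \left(- \frac{1}{2080}\right) = \frac{706}{369} + \left(27 + 238328 - 3844 - 1674\right) \left(- \frac{1}{2080}\right) = \frac{706}{369} + 232837 \left(- \frac{1}{2080}\right) = \frac{706}{369} - \frac{232837}{2080} = - \frac{84448373}{767520}$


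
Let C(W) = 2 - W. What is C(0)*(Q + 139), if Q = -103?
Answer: 72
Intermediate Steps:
C(0)*(Q + 139) = (2 - 1*0)*(-103 + 139) = (2 + 0)*36 = 2*36 = 72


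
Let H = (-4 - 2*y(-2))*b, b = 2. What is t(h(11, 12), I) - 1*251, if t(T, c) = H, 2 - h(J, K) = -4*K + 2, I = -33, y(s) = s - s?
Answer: -259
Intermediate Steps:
y(s) = 0
h(J, K) = 4*K (h(J, K) = 2 - (-4*K + 2) = 2 - (2 - 4*K) = 2 + (-2 + 4*K) = 4*K)
H = -8 (H = (-4 - 2*0)*2 = (-4 + 0)*2 = -4*2 = -8)
t(T, c) = -8
t(h(11, 12), I) - 1*251 = -8 - 1*251 = -8 - 251 = -259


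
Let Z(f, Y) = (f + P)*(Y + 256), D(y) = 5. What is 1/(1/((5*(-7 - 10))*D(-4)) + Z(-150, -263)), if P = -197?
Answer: 425/1032324 ≈ 0.00041169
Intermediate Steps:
Z(f, Y) = (-197 + f)*(256 + Y) (Z(f, Y) = (f - 197)*(Y + 256) = (-197 + f)*(256 + Y))
1/(1/((5*(-7 - 10))*D(-4)) + Z(-150, -263)) = 1/(1/((5*(-7 - 10))*5) + (-50432 - 197*(-263) + 256*(-150) - 263*(-150))) = 1/(1/((5*(-17))*5) + (-50432 + 51811 - 38400 + 39450)) = 1/(1/(-85*5) + 2429) = 1/(1/(-425) + 2429) = 1/(-1/425 + 2429) = 1/(1032324/425) = 425/1032324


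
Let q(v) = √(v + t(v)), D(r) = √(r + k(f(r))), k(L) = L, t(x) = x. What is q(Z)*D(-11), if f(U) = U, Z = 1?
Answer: 2*I*√11 ≈ 6.6332*I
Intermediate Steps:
D(r) = √2*√r (D(r) = √(r + r) = √(2*r) = √2*√r)
q(v) = √2*√v (q(v) = √(v + v) = √(2*v) = √2*√v)
q(Z)*D(-11) = (√2*√1)*(√2*√(-11)) = (√2*1)*(√2*(I*√11)) = √2*(I*√22) = 2*I*√11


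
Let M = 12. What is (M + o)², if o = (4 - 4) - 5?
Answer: 49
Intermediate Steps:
o = -5 (o = 0 - 5 = -5)
(M + o)² = (12 - 5)² = 7² = 49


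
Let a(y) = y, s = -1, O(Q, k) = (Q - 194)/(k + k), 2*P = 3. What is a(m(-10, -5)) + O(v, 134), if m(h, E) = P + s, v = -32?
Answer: -23/67 ≈ -0.34328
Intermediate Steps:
P = 3/2 (P = (½)*3 = 3/2 ≈ 1.5000)
O(Q, k) = (-194 + Q)/(2*k) (O(Q, k) = (-194 + Q)/((2*k)) = (-194 + Q)*(1/(2*k)) = (-194 + Q)/(2*k))
m(h, E) = ½ (m(h, E) = 3/2 - 1 = ½)
a(m(-10, -5)) + O(v, 134) = ½ + (½)*(-194 - 32)/134 = ½ + (½)*(1/134)*(-226) = ½ - 113/134 = -23/67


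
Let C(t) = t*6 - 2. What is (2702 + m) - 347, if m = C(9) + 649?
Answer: 3056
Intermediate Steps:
C(t) = -2 + 6*t (C(t) = 6*t - 2 = -2 + 6*t)
m = 701 (m = (-2 + 6*9) + 649 = (-2 + 54) + 649 = 52 + 649 = 701)
(2702 + m) - 347 = (2702 + 701) - 347 = 3403 - 347 = 3056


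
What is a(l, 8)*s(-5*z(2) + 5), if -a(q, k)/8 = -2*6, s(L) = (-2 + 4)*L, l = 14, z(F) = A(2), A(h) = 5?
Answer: -3840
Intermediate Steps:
z(F) = 5
s(L) = 2*L
a(q, k) = 96 (a(q, k) = -(-16)*6 = -8*(-12) = 96)
a(l, 8)*s(-5*z(2) + 5) = 96*(2*(-5*5 + 5)) = 96*(2*(-25 + 5)) = 96*(2*(-20)) = 96*(-40) = -3840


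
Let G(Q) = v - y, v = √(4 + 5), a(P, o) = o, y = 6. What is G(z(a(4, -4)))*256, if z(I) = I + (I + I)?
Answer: -768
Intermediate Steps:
v = 3 (v = √9 = 3)
z(I) = 3*I (z(I) = I + 2*I = 3*I)
G(Q) = -3 (G(Q) = 3 - 1*6 = 3 - 6 = -3)
G(z(a(4, -4)))*256 = -3*256 = -768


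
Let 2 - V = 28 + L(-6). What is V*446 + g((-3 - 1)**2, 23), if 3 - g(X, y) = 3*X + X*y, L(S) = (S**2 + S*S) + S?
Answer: -41445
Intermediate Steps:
L(S) = S + 2*S**2 (L(S) = (S**2 + S**2) + S = 2*S**2 + S = S + 2*S**2)
g(X, y) = 3 - 3*X - X*y (g(X, y) = 3 - (3*X + X*y) = 3 + (-3*X - X*y) = 3 - 3*X - X*y)
V = -92 (V = 2 - (28 - 6*(1 + 2*(-6))) = 2 - (28 - 6*(1 - 12)) = 2 - (28 - 6*(-11)) = 2 - (28 + 66) = 2 - 1*94 = 2 - 94 = -92)
V*446 + g((-3 - 1)**2, 23) = -92*446 + (3 - 3*(-3 - 1)**2 - 1*(-3 - 1)**2*23) = -41032 + (3 - 3*(-4)**2 - 1*(-4)**2*23) = -41032 + (3 - 3*16 - 1*16*23) = -41032 + (3 - 48 - 368) = -41032 - 413 = -41445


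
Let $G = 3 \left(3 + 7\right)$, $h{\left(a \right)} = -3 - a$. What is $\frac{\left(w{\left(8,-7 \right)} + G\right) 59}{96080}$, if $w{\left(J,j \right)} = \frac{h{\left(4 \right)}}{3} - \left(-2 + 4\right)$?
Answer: $\frac{4543}{288240} \approx 0.015761$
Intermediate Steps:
$G = 30$ ($G = 3 \cdot 10 = 30$)
$w{\left(J,j \right)} = - \frac{13}{3}$ ($w{\left(J,j \right)} = \frac{-3 - 4}{3} - \left(-2 + 4\right) = \left(-3 - 4\right) \frac{1}{3} - 2 = \left(-7\right) \frac{1}{3} - 2 = - \frac{7}{3} - 2 = - \frac{13}{3}$)
$\frac{\left(w{\left(8,-7 \right)} + G\right) 59}{96080} = \frac{\left(- \frac{13}{3} + 30\right) 59}{96080} = \frac{77}{3} \cdot 59 \cdot \frac{1}{96080} = \frac{4543}{3} \cdot \frac{1}{96080} = \frac{4543}{288240}$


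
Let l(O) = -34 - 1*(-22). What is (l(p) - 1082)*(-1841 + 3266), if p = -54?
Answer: -1558950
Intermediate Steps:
l(O) = -12 (l(O) = -34 + 22 = -12)
(l(p) - 1082)*(-1841 + 3266) = (-12 - 1082)*(-1841 + 3266) = -1094*1425 = -1558950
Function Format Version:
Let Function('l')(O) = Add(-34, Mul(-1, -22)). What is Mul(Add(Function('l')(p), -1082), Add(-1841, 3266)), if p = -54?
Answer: -1558950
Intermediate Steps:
Function('l')(O) = -12 (Function('l')(O) = Add(-34, 22) = -12)
Mul(Add(Function('l')(p), -1082), Add(-1841, 3266)) = Mul(Add(-12, -1082), Add(-1841, 3266)) = Mul(-1094, 1425) = -1558950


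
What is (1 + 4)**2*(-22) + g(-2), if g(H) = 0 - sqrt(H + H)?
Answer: -550 - 2*I ≈ -550.0 - 2.0*I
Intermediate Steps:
g(H) = -sqrt(2)*sqrt(H) (g(H) = 0 - sqrt(2*H) = 0 - sqrt(2)*sqrt(H) = -sqrt(2)*sqrt(H))
(1 + 4)**2*(-22) + g(-2) = (1 + 4)**2*(-22) - sqrt(2)*sqrt(-2) = 5**2*(-22) - sqrt(2)*I*sqrt(2) = 25*(-22) - 2*I = -550 - 2*I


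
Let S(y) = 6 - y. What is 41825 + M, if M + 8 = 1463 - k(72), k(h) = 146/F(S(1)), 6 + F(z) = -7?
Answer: 562786/13 ≈ 43291.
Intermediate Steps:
F(z) = -13 (F(z) = -6 - 7 = -13)
k(h) = -146/13 (k(h) = 146/(-13) = 146*(-1/13) = -146/13)
M = 19061/13 (M = -8 + (1463 - 1*(-146/13)) = -8 + (1463 + 146/13) = -8 + 19165/13 = 19061/13 ≈ 1466.2)
41825 + M = 41825 + 19061/13 = 562786/13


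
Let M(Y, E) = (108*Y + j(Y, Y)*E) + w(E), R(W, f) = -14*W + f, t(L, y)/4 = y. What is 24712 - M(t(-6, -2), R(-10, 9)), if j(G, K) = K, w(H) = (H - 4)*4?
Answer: 26188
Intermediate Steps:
w(H) = -16 + 4*H (w(H) = (-4 + H)*4 = -16 + 4*H)
t(L, y) = 4*y
R(W, f) = f - 14*W
M(Y, E) = -16 + 4*E + 108*Y + E*Y (M(Y, E) = (108*Y + Y*E) + (-16 + 4*E) = (108*Y + E*Y) + (-16 + 4*E) = -16 + 4*E + 108*Y + E*Y)
24712 - M(t(-6, -2), R(-10, 9)) = 24712 - (-16 + 4*(9 - 14*(-10)) + 108*(4*(-2)) + (9 - 14*(-10))*(4*(-2))) = 24712 - (-16 + 4*(9 + 140) + 108*(-8) + (9 + 140)*(-8)) = 24712 - (-16 + 4*149 - 864 + 149*(-8)) = 24712 - (-16 + 596 - 864 - 1192) = 24712 - 1*(-1476) = 24712 + 1476 = 26188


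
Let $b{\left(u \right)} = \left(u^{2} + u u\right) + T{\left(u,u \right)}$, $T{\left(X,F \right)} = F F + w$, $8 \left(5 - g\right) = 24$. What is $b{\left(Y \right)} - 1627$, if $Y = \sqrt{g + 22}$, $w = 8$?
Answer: $-1547$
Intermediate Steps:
$g = 2$ ($g = 5 - 3 = 2$)
$T{\left(X,F \right)} = 8 + F^{2}$ ($T{\left(X,F \right)} = F F + 8 = F^{2} + 8 = 8 + F^{2}$)
$Y = 2 \sqrt{6}$ ($Y = \sqrt{2 + 22} = \sqrt{24} = 2 \sqrt{6} \approx 4.899$)
$b{\left(u \right)} = 8 + 3 u^{2}$ ($b{\left(u \right)} = \left(u^{2} + u u\right) + \left(8 + u^{2}\right) = \left(u^{2} + u^{2}\right) + \left(8 + u^{2}\right) = 2 u^{2} + \left(8 + u^{2}\right) = 8 + 3 u^{2}$)
$b{\left(Y \right)} - 1627 = \left(8 + 3 \left(2 \sqrt{6}\right)^{2}\right) - 1627 = \left(8 + 3 \cdot 24\right) - 1627 = \left(8 + 72\right) - 1627 = 80 - 1627 = -1547$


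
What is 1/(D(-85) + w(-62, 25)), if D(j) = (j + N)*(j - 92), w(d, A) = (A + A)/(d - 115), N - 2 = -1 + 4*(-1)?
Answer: 177/2756902 ≈ 6.4202e-5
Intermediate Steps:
N = -3 (N = 2 + (-1 + 4*(-1)) = 2 + (-1 - 4) = 2 - 5 = -3)
w(d, A) = 2*A/(-115 + d) (w(d, A) = (2*A)/(-115 + d) = 2*A/(-115 + d))
D(j) = (-92 + j)*(-3 + j) (D(j) = (j - 3)*(j - 92) = (-3 + j)*(-92 + j) = (-92 + j)*(-3 + j))
1/(D(-85) + w(-62, 25)) = 1/((276 + (-85)**2 - 95*(-85)) + 2*25/(-115 - 62)) = 1/((276 + 7225 + 8075) + 2*25/(-177)) = 1/(15576 + 2*25*(-1/177)) = 1/(15576 - 50/177) = 1/(2756902/177) = 177/2756902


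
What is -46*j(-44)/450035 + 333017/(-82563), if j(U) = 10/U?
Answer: -329710573360/81743727351 ≈ -4.0335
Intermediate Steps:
-46*j(-44)/450035 + 333017/(-82563) = -460/(-44)/450035 + 333017/(-82563) = -460*(-1)/44*(1/450035) + 333017*(-1/82563) = -46*(-5/22)*(1/450035) - 333017/82563 = (115/11)*(1/450035) - 333017/82563 = 23/990077 - 333017/82563 = -329710573360/81743727351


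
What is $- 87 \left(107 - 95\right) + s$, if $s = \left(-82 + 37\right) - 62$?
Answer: $-1151$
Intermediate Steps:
$s = -107$ ($s = -45 - 62 = -107$)
$- 87 \left(107 - 95\right) + s = - 87 \left(107 - 95\right) - 107 = \left(-87\right) 12 - 107 = -1044 - 107 = -1151$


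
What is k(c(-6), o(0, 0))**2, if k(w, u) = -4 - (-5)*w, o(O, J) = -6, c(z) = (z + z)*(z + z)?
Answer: 512656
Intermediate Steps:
c(z) = 4*z**2 (c(z) = (2*z)*(2*z) = 4*z**2)
k(w, u) = -4 + 5*w
k(c(-6), o(0, 0))**2 = (-4 + 5*(4*(-6)**2))**2 = (-4 + 5*(4*36))**2 = (-4 + 5*144)**2 = (-4 + 720)**2 = 716**2 = 512656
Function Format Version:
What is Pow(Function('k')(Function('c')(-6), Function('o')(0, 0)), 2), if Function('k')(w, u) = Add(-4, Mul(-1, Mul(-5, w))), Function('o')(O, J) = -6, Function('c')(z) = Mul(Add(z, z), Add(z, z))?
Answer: 512656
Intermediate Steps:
Function('c')(z) = Mul(4, Pow(z, 2)) (Function('c')(z) = Mul(Mul(2, z), Mul(2, z)) = Mul(4, Pow(z, 2)))
Function('k')(w, u) = Add(-4, Mul(5, w))
Pow(Function('k')(Function('c')(-6), Function('o')(0, 0)), 2) = Pow(Add(-4, Mul(5, Mul(4, Pow(-6, 2)))), 2) = Pow(Add(-4, Mul(5, Mul(4, 36))), 2) = Pow(Add(-4, Mul(5, 144)), 2) = Pow(Add(-4, 720), 2) = Pow(716, 2) = 512656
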